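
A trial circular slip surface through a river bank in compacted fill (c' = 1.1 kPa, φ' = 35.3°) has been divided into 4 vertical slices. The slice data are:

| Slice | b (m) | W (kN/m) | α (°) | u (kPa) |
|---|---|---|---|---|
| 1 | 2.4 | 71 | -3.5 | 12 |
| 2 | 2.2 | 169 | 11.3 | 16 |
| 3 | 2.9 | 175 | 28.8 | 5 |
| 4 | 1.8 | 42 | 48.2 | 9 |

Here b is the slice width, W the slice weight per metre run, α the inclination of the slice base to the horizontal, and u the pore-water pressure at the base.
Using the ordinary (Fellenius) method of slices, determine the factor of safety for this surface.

FS = 1.61

Ordinary method of slices: FS = Σ[c'·Δl_i + (W_i cosα_i − u_i·Δl_i)·tanφ'] / Σ W_i sinα_i, with Δl_i = b_i / cosα_i.
Slice 1: Δl = 2.4/cos(-3.5°) = 2.404 m; N'_1 = 71·cos(-3.5°) − 12·2.404 = 42.0; c'Δl = 2.64; W sinα = -4.3
Slice 2: Δl = 2.2/cos11.3° = 2.243 m; N'_2 = 169·cos11.3° − 16·2.243 = 129.8; c'Δl = 2.47; W sinα = 33.1
Slice 3: Δl = 2.9/cos28.8° = 3.309 m; N'_3 = 175·cos28.8° − 5·3.309 = 136.8; c'Δl = 3.64; W sinα = 84.3
Slice 4: Δl = 1.8/cos48.2° = 2.701 m; N'_4 = 42·cos48.2° − 9·2.701 = 3.7; c'Δl = 2.97; W sinα = 31.3
Σc'Δl = 11.7 kN/m; ΣN' = 312.3 kN/m; ΣW sinα = 144.4 kN/m
Resisting = 11.7 + 312.3·tan35.3° = 11.7 + 221.1 = 232.9 kN/m
FS = 232.9 / 144.4 = 1.613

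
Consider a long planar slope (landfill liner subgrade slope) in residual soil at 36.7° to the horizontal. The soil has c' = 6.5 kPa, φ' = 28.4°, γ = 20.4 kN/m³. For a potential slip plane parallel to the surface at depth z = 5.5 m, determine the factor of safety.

For an infinite slope with a slip plane parallel to the surface (no pore pressure): FS = [c' + γz cos²β tanφ'] / [γz sinβ cosβ].
γz = 20.4·5.5 = 112.20 kN/m²
Numerator = 6.5 + 112.20·cos²36.7°·tan28.4° = 6.5 + 112.20·0.6428·0.5407 = 45.499 kPa
Denominator = 112.20·sin36.7°·cos36.7° = 112.20·0.5976·0.8018 = 53.762 kPa
FS = 45.499 / 53.762 = 0.846

FS = 0.85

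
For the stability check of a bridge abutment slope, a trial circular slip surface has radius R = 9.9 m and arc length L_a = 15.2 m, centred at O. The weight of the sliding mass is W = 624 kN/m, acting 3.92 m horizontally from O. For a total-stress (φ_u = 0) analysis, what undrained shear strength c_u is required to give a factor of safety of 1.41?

FS = c_u·L_a·R / (W·d), so c_u = FS·W·d / (L_a·R).
c_u = 1.41·624·3.92 / (15.20·9.9) = 3449.0 / 150.48 = 22.92 kPa

c_u = 22.9 kPa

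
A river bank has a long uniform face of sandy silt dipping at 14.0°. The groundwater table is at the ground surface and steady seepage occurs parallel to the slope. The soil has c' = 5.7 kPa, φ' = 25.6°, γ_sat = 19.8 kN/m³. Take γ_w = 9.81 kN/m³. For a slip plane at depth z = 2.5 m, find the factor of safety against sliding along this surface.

FS = 1.46

With seepage parallel to the slope and the water table at the surface, the effective normal stress on the slip plane uses the buoyant unit weight γ' = γ_sat − γ_w while the driving shear stress uses γ_sat:
FS = [c' + γ' z cos²β tanφ'] / [γ_sat z sinβ cosβ]
γ' = 19.8 − 9.81 = 9.99 kN/m³
Numerator = 5.7 + 9.99·2.5·cos²14.0°·tan25.6° = 5.7 + 9.99·2.5·0.9415·0.4791 = 16.966 kPa
Denominator = 19.8·2.5·sin14.0°·cos14.0° = 19.8·2.5·0.2419·0.9703 = 11.619 kPa
FS = 16.966 / 11.619 = 1.460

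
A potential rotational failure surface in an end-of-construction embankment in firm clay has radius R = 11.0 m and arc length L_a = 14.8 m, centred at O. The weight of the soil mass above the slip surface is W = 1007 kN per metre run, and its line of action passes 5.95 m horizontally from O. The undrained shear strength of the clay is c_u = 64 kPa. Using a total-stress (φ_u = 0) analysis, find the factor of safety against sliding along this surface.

Taking moments about the centre O, the resisting moment is provided by the undrained shear strength acting along the arc:
M_R = c_u·L_a·R = 64·14.80·11.0 = 10419.2 kN·m/m
M_D = W·d = 1007·5.95 = 5991.7 kN·m/m
FS = M_R / M_D = 10419.2 / 5991.7 = 1.739

FS = 1.74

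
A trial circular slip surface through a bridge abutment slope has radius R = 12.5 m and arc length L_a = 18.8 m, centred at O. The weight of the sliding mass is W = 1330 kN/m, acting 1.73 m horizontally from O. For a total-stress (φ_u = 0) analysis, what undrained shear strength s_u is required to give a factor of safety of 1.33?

s_u = 13.0 kPa

FS = s_u·L_a·R / (W·d), so s_u = FS·W·d / (L_a·R).
s_u = 1.33·1330·1.73 / (18.80·12.5) = 3060.2 / 235.00 = 13.02 kPa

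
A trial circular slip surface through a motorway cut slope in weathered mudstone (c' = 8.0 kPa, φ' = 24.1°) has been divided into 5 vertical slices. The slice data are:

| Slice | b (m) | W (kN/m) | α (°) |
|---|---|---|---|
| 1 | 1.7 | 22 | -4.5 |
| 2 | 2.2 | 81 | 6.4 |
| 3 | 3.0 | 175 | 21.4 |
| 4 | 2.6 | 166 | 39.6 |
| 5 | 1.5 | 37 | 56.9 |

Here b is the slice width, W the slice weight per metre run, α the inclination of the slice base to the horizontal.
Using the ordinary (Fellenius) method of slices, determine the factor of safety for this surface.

FS = 1.40

Ordinary method of slices: FS = Σ[c'·Δl_i + (W_i cosα_i)·tanφ'] / Σ W_i sinα_i, with Δl_i = b_i / cosα_i.
Slice 1: Δl = 1.7/cos(-4.5°) = 1.705 m; N'_1 = 22·cos(-4.5°) = 21.9; c'Δl = 13.64; W sinα = -1.7
Slice 2: Δl = 2.2/cos6.4° = 2.214 m; N'_2 = 81·cos6.4° = 80.5; c'Δl = 17.71; W sinα = 9.0
Slice 3: Δl = 3.0/cos21.4° = 3.222 m; N'_3 = 175·cos21.4° = 162.9; c'Δl = 25.78; W sinα = 63.9
Slice 4: Δl = 2.6/cos39.6° = 3.374 m; N'_4 = 166·cos39.6° = 127.9; c'Δl = 26.99; W sinα = 105.8
Slice 5: Δl = 1.5/cos56.9° = 2.747 m; N'_5 = 37·cos56.9° = 20.2; c'Δl = 21.97; W sinα = 31.0
Σc'Δl = 106.1 kN/m; ΣN' = 413.5 kN/m; ΣW sinα = 208.0 kN/m
Resisting = 106.1 + 413.5·tan24.1° = 106.1 + 185.0 = 291.1 kN/m
FS = 291.1 / 208.0 = 1.400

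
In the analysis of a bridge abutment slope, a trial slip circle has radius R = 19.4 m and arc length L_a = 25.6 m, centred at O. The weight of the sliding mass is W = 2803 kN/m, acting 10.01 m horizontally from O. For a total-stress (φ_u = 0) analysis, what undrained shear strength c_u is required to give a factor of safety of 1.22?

c_u = 68.9 kPa

FS = c_u·L_a·R / (W·d), so c_u = FS·W·d / (L_a·R).
c_u = 1.22·2803·10.01 / (25.60·19.4) = 34230.8 / 496.64 = 68.92 kPa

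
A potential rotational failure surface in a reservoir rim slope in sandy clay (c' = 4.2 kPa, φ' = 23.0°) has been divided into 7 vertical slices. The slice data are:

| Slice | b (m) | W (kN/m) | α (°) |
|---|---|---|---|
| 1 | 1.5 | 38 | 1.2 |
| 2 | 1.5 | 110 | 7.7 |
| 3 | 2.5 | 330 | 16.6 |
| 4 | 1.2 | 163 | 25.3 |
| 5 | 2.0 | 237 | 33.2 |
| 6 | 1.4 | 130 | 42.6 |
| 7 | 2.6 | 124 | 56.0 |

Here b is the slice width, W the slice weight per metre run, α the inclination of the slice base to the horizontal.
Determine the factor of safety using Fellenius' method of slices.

Ordinary method of slices: FS = Σ[c'·Δl_i + (W_i cosα_i)·tanφ'] / Σ W_i sinα_i, with Δl_i = b_i / cosα_i.
Slice 1: Δl = 1.5/cos1.2° = 1.500 m; N'_1 = 38·cos1.2° = 38.0; c'Δl = 6.30; W sinα = 0.8
Slice 2: Δl = 1.5/cos7.7° = 1.514 m; N'_2 = 110·cos7.7° = 109.0; c'Δl = 6.36; W sinα = 14.7
Slice 3: Δl = 2.5/cos16.6° = 2.609 m; N'_3 = 330·cos16.6° = 316.2; c'Δl = 10.96; W sinα = 94.3
Slice 4: Δl = 1.2/cos25.3° = 1.327 m; N'_4 = 163·cos25.3° = 147.4; c'Δl = 5.57; W sinα = 69.7
Slice 5: Δl = 2.0/cos33.2° = 2.390 m; N'_5 = 237·cos33.2° = 198.3; c'Δl = 10.04; W sinα = 129.8
Slice 6: Δl = 1.4/cos42.6° = 1.902 m; N'_6 = 130·cos42.6° = 95.7; c'Δl = 7.99; W sinα = 88.0
Slice 7: Δl = 2.6/cos56.0° = 4.650 m; N'_7 = 124·cos56.0° = 69.3; c'Δl = 19.53; W sinα = 102.8
Σc'Δl = 66.7 kN/m; ΣN' = 974.0 kN/m; ΣW sinα = 500.0 kN/m
Resisting = 66.7 + 974.0·tan23.0° = 66.7 + 413.4 = 480.2 kN/m
FS = 480.2 / 500.0 = 0.960

FS = 0.96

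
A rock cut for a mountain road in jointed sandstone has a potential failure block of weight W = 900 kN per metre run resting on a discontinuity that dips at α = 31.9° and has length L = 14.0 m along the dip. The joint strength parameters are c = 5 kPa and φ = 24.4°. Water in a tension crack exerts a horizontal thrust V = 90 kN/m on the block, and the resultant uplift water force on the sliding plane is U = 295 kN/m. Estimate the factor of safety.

FS = 0.47

Resolving the block weight along and normal to the plane and applying the Mohr–Coulomb strength on the joint:
N' = W cosα − U − V sinα = 900·cos31.9° − 295 − 90·sin31.9° = 421.5 kN/m
Driving force T = W sinα + V cosα = 900·sin31.9° + 90·cos31.9° = 552.0 kN/m
Resisting force R = c·L + N'·tanφ = 5·14.0 + 421.5·tan24.4° = 70.0 + 191.2 = 261.2 kN/m
FS = R / T = 261.2 / 552.0 = 0.473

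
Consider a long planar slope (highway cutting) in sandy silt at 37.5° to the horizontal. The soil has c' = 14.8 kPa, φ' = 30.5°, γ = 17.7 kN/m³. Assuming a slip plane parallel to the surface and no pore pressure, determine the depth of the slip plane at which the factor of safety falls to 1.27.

Setting FS = 1.27 in FS = [c' + γz cos²β tanφ'] / [γz sinβ cosβ] and solving for z:
z = c' / [γ cosβ (FS·sinβ − cosβ·tanφ')]
  = 14.8 / [17.7·cos37.5°·(1.27·sin37.5° − cos37.5°·tan30.5°)]
  = 14.8 / [17.7·0.7934·(1.27·0.6088 − 0.7934·0.5890)]
  = 14.8 / 4.2942 = 3.446 m

z = 3.45 m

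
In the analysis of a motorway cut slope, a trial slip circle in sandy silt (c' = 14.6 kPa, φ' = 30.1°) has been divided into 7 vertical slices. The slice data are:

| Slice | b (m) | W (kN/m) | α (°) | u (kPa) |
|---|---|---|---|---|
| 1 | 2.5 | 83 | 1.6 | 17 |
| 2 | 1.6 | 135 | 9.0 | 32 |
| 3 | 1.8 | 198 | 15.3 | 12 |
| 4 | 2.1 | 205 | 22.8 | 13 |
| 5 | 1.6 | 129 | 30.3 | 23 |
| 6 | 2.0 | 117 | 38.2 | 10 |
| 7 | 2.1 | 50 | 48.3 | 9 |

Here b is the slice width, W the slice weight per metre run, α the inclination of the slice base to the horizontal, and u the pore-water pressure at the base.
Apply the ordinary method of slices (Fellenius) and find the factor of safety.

FS = 1.74

Ordinary method of slices: FS = Σ[c'·Δl_i + (W_i cosα_i − u_i·Δl_i)·tanφ'] / Σ W_i sinα_i, with Δl_i = b_i / cosα_i.
Slice 1: Δl = 2.5/cos1.6° = 2.501 m; N'_1 = 83·cos1.6° − 17·2.501 = 40.5; c'Δl = 36.51; W sinα = 2.3
Slice 2: Δl = 1.6/cos9.0° = 1.620 m; N'_2 = 135·cos9.0° − 32·1.620 = 81.5; c'Δl = 23.65; W sinα = 21.1
Slice 3: Δl = 1.8/cos15.3° = 1.866 m; N'_3 = 198·cos15.3° − 12·1.866 = 168.6; c'Δl = 27.25; W sinα = 52.2
Slice 4: Δl = 2.1/cos22.8° = 2.278 m; N'_4 = 205·cos22.8° − 13·2.278 = 159.4; c'Δl = 33.26; W sinα = 79.4
Slice 5: Δl = 1.6/cos30.3° = 1.853 m; N'_5 = 129·cos30.3° − 23·1.853 = 68.8; c'Δl = 27.06; W sinα = 65.1
Slice 6: Δl = 2.0/cos38.2° = 2.545 m; N'_6 = 117·cos38.2° − 10·2.545 = 66.5; c'Δl = 37.16; W sinα = 72.4
Slice 7: Δl = 2.1/cos48.3° = 3.157 m; N'_7 = 50·cos48.3° − 9·3.157 = 4.9; c'Δl = 46.09; W sinα = 37.3
Σc'Δl = 231.0 kN/m; ΣN' = 590.0 kN/m; ΣW sinα = 329.9 kN/m
Resisting = 231.0 + 590.0·tan30.1° = 231.0 + 342.0 = 573.0 kN/m
FS = 573.0 / 329.9 = 1.737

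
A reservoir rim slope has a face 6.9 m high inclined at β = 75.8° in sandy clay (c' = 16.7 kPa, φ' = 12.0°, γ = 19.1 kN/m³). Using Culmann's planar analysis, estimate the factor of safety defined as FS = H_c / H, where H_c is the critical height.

FS = 0.86

H_c = (4c'/γ) · sinβ cosφ' / [1 − cos(β − φ')]
    = (4·16.7/19.1) · sin75.8°·cos12.0° / [1 − cos63.8°]
    = 3.497 · 0.9483 / 0.5585 = 5.94 m
FS = H_c / H = 5.94 / 6.9 = 0.861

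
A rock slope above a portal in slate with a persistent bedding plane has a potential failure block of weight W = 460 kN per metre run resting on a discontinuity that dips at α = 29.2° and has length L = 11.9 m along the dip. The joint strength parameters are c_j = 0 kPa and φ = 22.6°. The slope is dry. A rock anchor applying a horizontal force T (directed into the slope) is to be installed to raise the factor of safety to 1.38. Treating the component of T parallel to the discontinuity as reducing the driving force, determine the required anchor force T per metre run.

T = 101 kN/m

Resolving forces along and normal to the sliding plane, with the horizontal anchor force T adding T·sinα to the effective normal force and T·cosα acting up the plane against the driving force:
FS = [c_jL + (W cosα + T sinα) tanφ] / [W sinα − T cosα]
Without the anchor: N' = 401.5 kN/m, driving T_d = 224.4 kN/m, resisting R = 0·11.9 + 401.5·tan22.6° = 167.1 kN/m, FS = 0.74.
Setting FS = 1.38 and solving for T:
1.38·(224.4 − T cos29.2°) = 167.1 + T sin29.2°·tan22.6°
T·(sin29.2°·tan22.6° + 1.38·cos29.2°) = 1.38·224.4 − 167.1
T·(0.4879·0.4163 + 1.38·0.8729) = 309.7 − 167.1 = 142.5
T·1.4077 = 142.5
T = 101.3 kN/m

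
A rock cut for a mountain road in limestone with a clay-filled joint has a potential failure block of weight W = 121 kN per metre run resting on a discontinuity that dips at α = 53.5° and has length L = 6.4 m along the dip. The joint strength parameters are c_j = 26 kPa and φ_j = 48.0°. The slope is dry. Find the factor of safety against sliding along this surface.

Resolving the block weight along and normal to the plane and applying the Mohr–Coulomb strength on the joint:
N' = W cosα = 121·cos53.5° = 72.0 kN/m
Driving force T = W sinα = 121·sin53.5° = 97.3 kN/m
Resisting force R = c_j·L + N'·tanφ_j = 26·6.4 + 72.0·tan48.0° = 166.4 + 79.9 = 246.3 kN/m
FS = R / T = 246.3 / 97.3 = 2.533

FS = 2.53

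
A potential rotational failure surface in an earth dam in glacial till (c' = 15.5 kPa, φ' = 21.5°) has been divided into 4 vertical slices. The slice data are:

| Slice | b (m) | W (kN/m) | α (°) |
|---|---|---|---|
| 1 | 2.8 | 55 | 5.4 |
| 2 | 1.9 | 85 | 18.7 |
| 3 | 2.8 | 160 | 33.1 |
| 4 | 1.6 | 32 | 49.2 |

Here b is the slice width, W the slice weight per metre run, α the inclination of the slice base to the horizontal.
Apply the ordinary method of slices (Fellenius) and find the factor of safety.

FS = 1.94

Ordinary method of slices: FS = Σ[c'·Δl_i + (W_i cosα_i)·tanφ'] / Σ W_i sinα_i, with Δl_i = b_i / cosα_i.
Slice 1: Δl = 2.8/cos5.4° = 2.812 m; N'_1 = 55·cos5.4° = 54.8; c'Δl = 43.59; W sinα = 5.2
Slice 2: Δl = 1.9/cos18.7° = 2.006 m; N'_2 = 85·cos18.7° = 80.5; c'Δl = 31.09; W sinα = 27.3
Slice 3: Δl = 2.8/cos33.1° = 3.342 m; N'_3 = 160·cos33.1° = 134.0; c'Δl = 51.81; W sinα = 87.4
Slice 4: Δl = 1.6/cos49.2° = 2.449 m; N'_4 = 32·cos49.2° = 20.9; c'Δl = 37.95; W sinα = 24.2
Σc'Δl = 164.4 kN/m; ΣN' = 290.2 kN/m; ΣW sinα = 144.0 kN/m
Resisting = 164.4 + 290.2·tan21.5° = 164.4 + 114.3 = 278.8 kN/m
FS = 278.8 / 144.0 = 1.935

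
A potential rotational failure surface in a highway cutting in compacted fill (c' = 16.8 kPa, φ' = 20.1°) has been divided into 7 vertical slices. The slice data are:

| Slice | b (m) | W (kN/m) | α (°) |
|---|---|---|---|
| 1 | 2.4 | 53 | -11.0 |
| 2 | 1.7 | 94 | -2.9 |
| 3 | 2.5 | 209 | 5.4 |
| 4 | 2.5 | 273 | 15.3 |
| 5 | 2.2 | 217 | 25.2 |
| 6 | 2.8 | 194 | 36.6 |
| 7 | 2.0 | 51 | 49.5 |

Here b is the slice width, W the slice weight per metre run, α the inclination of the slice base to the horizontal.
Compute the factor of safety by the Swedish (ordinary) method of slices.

Ordinary method of slices: FS = Σ[c'·Δl_i + (W_i cosα_i)·tanφ'] / Σ W_i sinα_i, with Δl_i = b_i / cosα_i.
Slice 1: Δl = 2.4/cos(-11.0°) = 2.445 m; N'_1 = 53·cos(-11.0°) = 52.0; c'Δl = 41.07; W sinα = -10.1
Slice 2: Δl = 1.7/cos(-2.9°) = 1.702 m; N'_2 = 94·cos(-2.9°) = 93.9; c'Δl = 28.60; W sinα = -4.8
Slice 3: Δl = 2.5/cos5.4° = 2.511 m; N'_3 = 209·cos5.4° = 208.1; c'Δl = 42.19; W sinα = 19.7
Slice 4: Δl = 2.5/cos15.3° = 2.592 m; N'_4 = 273·cos15.3° = 263.3; c'Δl = 43.54; W sinα = 72.0
Slice 5: Δl = 2.2/cos25.2° = 2.431 m; N'_5 = 217·cos25.2° = 196.3; c'Δl = 40.85; W sinα = 92.4
Slice 6: Δl = 2.8/cos36.6° = 3.488 m; N'_6 = 194·cos36.6° = 155.7; c'Δl = 58.59; W sinα = 115.7
Slice 7: Δl = 2.0/cos49.5° = 3.080 m; N'_7 = 51·cos49.5° = 33.1; c'Δl = 51.74; W sinα = 38.8
Σc'Δl = 306.6 kN/m; ΣN' = 1002.5 kN/m; ΣW sinα = 323.7 kN/m
Resisting = 306.6 + 1002.5·tan20.1° = 306.6 + 366.9 = 673.4 kN/m
FS = 673.4 / 323.7 = 2.081

FS = 2.08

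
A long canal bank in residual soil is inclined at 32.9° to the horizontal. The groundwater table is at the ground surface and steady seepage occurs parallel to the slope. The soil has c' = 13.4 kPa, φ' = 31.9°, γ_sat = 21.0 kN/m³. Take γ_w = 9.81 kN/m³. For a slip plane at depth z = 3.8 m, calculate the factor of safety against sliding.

FS = 0.88

With seepage parallel to the slope and the water table at the surface, the effective normal stress on the slip plane uses the buoyant unit weight γ' = γ_sat − γ_w while the driving shear stress uses γ_sat:
FS = [c' + γ' z cos²β tanφ'] / [γ_sat z sinβ cosβ]
γ' = 21.0 − 9.81 = 11.19 kN/m³
Numerator = 13.4 + 11.19·3.8·cos²32.9°·tan31.9° = 13.4 + 11.19·3.8·0.7050·0.6224 = 32.059 kPa
Denominator = 21.0·3.8·sin32.9°·cos32.9° = 21.0·3.8·0.5432·0.8396 = 36.394 kPa
FS = 32.059 / 36.394 = 0.881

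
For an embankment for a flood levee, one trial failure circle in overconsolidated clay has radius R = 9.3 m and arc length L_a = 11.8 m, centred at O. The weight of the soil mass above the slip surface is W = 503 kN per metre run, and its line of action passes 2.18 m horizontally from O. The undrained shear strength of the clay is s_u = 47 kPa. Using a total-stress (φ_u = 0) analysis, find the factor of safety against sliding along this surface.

FS = 4.70

Taking moments about the centre O, the resisting moment is provided by the undrained shear strength acting along the arc:
M_R = s_u·L_a·R = 47·11.80·9.3 = 5157.8 kN·m/m
M_D = W·d = 503·2.18 = 1096.5 kN·m/m
FS = M_R / M_D = 5157.8 / 1096.5 = 4.704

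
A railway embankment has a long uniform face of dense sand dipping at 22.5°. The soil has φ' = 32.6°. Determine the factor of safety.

For a dry cohesionless infinite slope the factor of safety is FS = tanφ' / tanβ.
FS = tan32.6° / tan22.5° = 0.6395 / 0.4142 = 1.544

FS = 1.54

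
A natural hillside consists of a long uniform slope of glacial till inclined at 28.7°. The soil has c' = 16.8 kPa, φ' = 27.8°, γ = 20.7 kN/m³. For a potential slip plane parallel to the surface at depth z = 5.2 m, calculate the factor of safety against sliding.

For an infinite slope with a slip plane parallel to the surface (no pore pressure): FS = [c' + γz cos²β tanφ'] / [γz sinβ cosβ].
γz = 20.7·5.2 = 107.64 kN/m²
Numerator = 16.8 + 107.64·cos²28.7°·tan27.8° = 16.8 + 107.64·0.7694·0.5272 = 60.464 kPa
Denominator = 107.64·sin28.7°·cos28.7° = 107.64·0.4802·0.8771 = 45.341 kPa
FS = 60.464 / 45.341 = 1.334

FS = 1.33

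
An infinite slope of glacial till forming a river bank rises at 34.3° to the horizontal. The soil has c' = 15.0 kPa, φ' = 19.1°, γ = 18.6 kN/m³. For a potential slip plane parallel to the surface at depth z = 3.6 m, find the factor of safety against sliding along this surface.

For an infinite slope with a slip plane parallel to the surface (no pore pressure): FS = [c' + γz cos²β tanφ'] / [γz sinβ cosβ].
γz = 18.6·3.6 = 66.96 kN/m²
Numerator = 15.0 + 66.96·cos²34.3°·tan19.1° = 15.0 + 66.96·0.6824·0.3463 = 30.824 kPa
Denominator = 66.96·sin34.3°·cos34.3° = 66.96·0.5635·0.8261 = 31.172 kPa
FS = 30.824 / 31.172 = 0.989

FS = 0.99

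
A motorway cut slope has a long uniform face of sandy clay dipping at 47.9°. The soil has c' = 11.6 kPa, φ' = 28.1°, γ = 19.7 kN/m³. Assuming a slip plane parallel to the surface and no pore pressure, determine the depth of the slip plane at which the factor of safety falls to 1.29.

Setting FS = 1.29 in FS = [c' + γz cos²β tanφ'] / [γz sinβ cosβ] and solving for z:
z = c' / [γ cosβ (FS·sinβ − cosβ·tanφ')]
  = 11.6 / [19.7·cos47.9°·(1.29·sin47.9° − cos47.9°·tan28.1°)]
  = 11.6 / [19.7·0.6704·(1.29·0.7420 − 0.6704·0.5340)]
  = 11.6 / 7.9135 = 1.466 m

z = 1.47 m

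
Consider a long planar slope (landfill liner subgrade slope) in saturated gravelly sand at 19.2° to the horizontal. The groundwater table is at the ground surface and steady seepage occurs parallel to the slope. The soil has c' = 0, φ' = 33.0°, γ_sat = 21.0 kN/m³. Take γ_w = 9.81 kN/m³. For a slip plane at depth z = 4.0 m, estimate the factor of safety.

FS = 0.99

With seepage parallel to the slope and the water table at the surface, the effective normal stress on the slip plane uses the buoyant unit weight γ' = γ_sat − γ_w while the driving shear stress uses γ_sat:
FS = [c' + γ' z cos²β tanφ'] / [γ_sat z sinβ cosβ]
(For c' = 0 this reduces to FS = (γ'/γ_sat)·tanφ'/tanβ.)
γ' = 21.0 − 9.81 = 11.19 kN/m³
Numerator = 0.0 + 11.19·4.0·cos²19.2°·tan33.0° = 0.0 + 11.19·4.0·0.8918·0.6494 = 25.924 kPa
Denominator = 21.0·4.0·sin19.2°·cos19.2° = 21.0·4.0·0.3289·0.9444 = 26.088 kPa
FS = 25.924 / 26.088 = 0.994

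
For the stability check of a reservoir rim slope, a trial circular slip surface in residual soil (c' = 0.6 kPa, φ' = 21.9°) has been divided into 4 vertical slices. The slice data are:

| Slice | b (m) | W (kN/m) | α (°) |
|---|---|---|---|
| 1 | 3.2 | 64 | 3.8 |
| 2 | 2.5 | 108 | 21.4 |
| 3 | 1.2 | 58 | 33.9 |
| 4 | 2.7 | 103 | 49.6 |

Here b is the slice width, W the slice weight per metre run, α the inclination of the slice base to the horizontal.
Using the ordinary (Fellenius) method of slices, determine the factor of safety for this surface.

FS = 0.77

Ordinary method of slices: FS = Σ[c'·Δl_i + (W_i cosα_i)·tanφ'] / Σ W_i sinα_i, with Δl_i = b_i / cosα_i.
Slice 1: Δl = 3.2/cos3.8° = 3.207 m; N'_1 = 64·cos3.8° = 63.9; c'Δl = 1.92; W sinα = 4.2
Slice 2: Δl = 2.5/cos21.4° = 2.685 m; N'_2 = 108·cos21.4° = 100.6; c'Δl = 1.61; W sinα = 39.4
Slice 3: Δl = 1.2/cos33.9° = 1.446 m; N'_3 = 58·cos33.9° = 48.1; c'Δl = 0.87; W sinα = 32.3
Slice 4: Δl = 2.7/cos49.6° = 4.166 m; N'_4 = 103·cos49.6° = 66.8; c'Δl = 2.50; W sinα = 78.4
Σc'Δl = 6.9 kN/m; ΣN' = 279.3 kN/m; ΣW sinα = 154.4 kN/m
Resisting = 6.9 + 279.3·tan21.9° = 6.9 + 112.3 = 119.2 kN/m
FS = 119.2 / 154.4 = 0.772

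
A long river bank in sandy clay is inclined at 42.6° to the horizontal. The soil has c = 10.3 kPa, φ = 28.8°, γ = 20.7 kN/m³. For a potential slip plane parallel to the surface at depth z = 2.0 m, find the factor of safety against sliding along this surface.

FS = 1.10

For an infinite slope with a slip plane parallel to the surface (no pore pressure): FS = [c + γz cos²β tanφ] / [γz sinβ cosβ].
γz = 20.7·2.0 = 41.40 kN/m²
Numerator = 10.3 + 41.40·cos²42.6°·tan28.8° = 10.3 + 41.40·0.5418·0.5498 = 22.632 kPa
Denominator = 41.40·sin42.6°·cos42.6° = 41.40·0.6769·0.7361 = 20.627 kPa
FS = 22.632 / 20.627 = 1.097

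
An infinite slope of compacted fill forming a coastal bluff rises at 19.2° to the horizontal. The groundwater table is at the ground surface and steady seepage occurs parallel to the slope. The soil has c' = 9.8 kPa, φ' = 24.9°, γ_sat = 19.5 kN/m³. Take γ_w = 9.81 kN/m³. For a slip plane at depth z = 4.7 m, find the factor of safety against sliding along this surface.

With seepage parallel to the slope and the water table at the surface, the effective normal stress on the slip plane uses the buoyant unit weight γ' = γ_sat − γ_w while the driving shear stress uses γ_sat:
FS = [c' + γ' z cos²β tanφ'] / [γ_sat z sinβ cosβ]
γ' = 19.5 − 9.81 = 9.69 kN/m³
Numerator = 9.8 + 9.69·4.7·cos²19.2°·tan24.9° = 9.8 + 9.69·4.7·0.8918·0.4642 = 28.654 kPa
Denominator = 19.5·4.7·sin19.2°·cos19.2° = 19.5·4.7·0.3289·0.9444 = 28.464 kPa
FS = 28.654 / 28.464 = 1.007

FS = 1.01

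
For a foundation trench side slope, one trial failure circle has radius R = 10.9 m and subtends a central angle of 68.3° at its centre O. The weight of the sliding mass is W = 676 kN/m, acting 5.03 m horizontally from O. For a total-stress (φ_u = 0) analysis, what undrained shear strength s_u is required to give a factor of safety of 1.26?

FS = s_u·L_a·R / (W·d), so s_u = FS·W·d / (L_a·R).
Arc length L_a = R·θ = 10.9·(68.3°·π/180) = 10.9·1.1921 = 12.99 m
s_u = 1.26·676·5.03 / (12.99·10.9) = 4284.4 / 141.63 = 30.25 kPa

s_u = 30.3 kPa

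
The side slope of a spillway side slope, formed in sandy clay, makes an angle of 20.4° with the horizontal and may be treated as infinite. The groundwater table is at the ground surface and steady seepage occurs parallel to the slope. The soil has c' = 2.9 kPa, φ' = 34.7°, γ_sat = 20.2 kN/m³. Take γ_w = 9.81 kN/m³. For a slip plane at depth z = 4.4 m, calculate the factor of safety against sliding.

With seepage parallel to the slope and the water table at the surface, the effective normal stress on the slip plane uses the buoyant unit weight γ' = γ_sat − γ_w while the driving shear stress uses γ_sat:
FS = [c' + γ' z cos²β tanφ'] / [γ_sat z sinβ cosβ]
γ' = 20.2 − 9.81 = 10.39 kN/m³
Numerator = 2.9 + 10.39·4.4·cos²20.4°·tan34.7° = 2.9 + 10.39·4.4·0.8785·0.6924 = 30.709 kPa
Denominator = 20.2·4.4·sin20.4°·cos20.4° = 20.2·4.4·0.3486·0.9373 = 29.038 kPa
FS = 30.709 / 29.038 = 1.058

FS = 1.06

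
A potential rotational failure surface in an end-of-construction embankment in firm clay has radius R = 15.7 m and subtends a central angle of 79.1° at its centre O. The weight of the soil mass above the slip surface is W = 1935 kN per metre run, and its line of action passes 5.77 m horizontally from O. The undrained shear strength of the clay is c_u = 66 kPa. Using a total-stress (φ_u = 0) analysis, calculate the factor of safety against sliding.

FS = 2.01

Taking moments about the centre O, the resisting moment is provided by the undrained shear strength acting along the arc:
Arc length L_a = R·θ = 15.7·(79.1°·π/180) = 15.7·1.3806 = 21.67 m
M_R = c_u·L_a·R = 66·21.67·15.7 = 22459.3 kN·m/m
M_D = W·d = 1935·5.77 = 11164.9 kN·m/m
FS = M_R / M_D = 22459.3 / 11164.9 = 2.012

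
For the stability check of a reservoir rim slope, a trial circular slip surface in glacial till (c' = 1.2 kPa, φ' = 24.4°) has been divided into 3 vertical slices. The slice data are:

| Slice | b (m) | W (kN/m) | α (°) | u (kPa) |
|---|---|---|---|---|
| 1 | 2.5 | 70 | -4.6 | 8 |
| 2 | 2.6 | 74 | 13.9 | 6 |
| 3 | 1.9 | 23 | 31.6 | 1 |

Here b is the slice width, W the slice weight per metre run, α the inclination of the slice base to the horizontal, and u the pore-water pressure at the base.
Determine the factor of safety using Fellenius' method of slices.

FS = 2.67

Ordinary method of slices: FS = Σ[c'·Δl_i + (W_i cosα_i − u_i·Δl_i)·tanφ'] / Σ W_i sinα_i, with Δl_i = b_i / cosα_i.
Slice 1: Δl = 2.5/cos(-4.6°) = 2.508 m; N'_1 = 70·cos(-4.6°) − 8·2.508 = 49.7; c'Δl = 3.01; W sinα = -5.6
Slice 2: Δl = 2.6/cos13.9° = 2.678 m; N'_2 = 74·cos13.9° − 6·2.678 = 55.8; c'Δl = 3.21; W sinα = 17.8
Slice 3: Δl = 1.9/cos31.6° = 2.231 m; N'_3 = 23·cos31.6° − 1·2.231 = 17.4; c'Δl = 2.68; W sinα = 12.1
Σc'Δl = 8.9 kN/m; ΣN' = 122.8 kN/m; ΣW sinα = 24.2 kN/m
Resisting = 8.9 + 122.8·tan24.4° = 8.9 + 55.7 = 64.6 kN/m
FS = 64.6 / 24.2 = 2.669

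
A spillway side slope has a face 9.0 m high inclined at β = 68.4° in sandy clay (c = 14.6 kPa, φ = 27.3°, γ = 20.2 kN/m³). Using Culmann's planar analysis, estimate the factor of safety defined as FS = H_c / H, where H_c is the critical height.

FS = 1.08

H_c = (4c/γ) · sinβ cosφ / [1 − cos(β − φ)]
    = (4·14.6/20.2) · sin68.4°·cos27.3° / [1 − cos41.1°]
    = 2.891 · 0.8262 / 0.2464 = 9.69 m
FS = H_c / H = 9.69 / 9.0 = 1.077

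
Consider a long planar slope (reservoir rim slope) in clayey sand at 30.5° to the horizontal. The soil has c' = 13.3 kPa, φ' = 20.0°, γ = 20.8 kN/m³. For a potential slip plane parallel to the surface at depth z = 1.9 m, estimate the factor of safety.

For an infinite slope with a slip plane parallel to the surface (no pore pressure): FS = [c' + γz cos²β tanφ'] / [γz sinβ cosβ].
γz = 20.8·1.9 = 39.52 kN/m²
Numerator = 13.3 + 39.52·cos²30.5°·tan20.0° = 13.3 + 39.52·0.7424·0.3640 = 23.979 kPa
Denominator = 39.52·sin30.5°·cos30.5° = 39.52·0.5075·0.8616 = 17.282 kPa
FS = 23.979 / 17.282 = 1.387

FS = 1.39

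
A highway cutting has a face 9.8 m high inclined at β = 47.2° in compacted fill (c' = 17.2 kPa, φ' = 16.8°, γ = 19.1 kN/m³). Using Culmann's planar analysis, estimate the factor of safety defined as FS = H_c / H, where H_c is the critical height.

H_c = (4c'/γ) · sinβ cosφ' / [1 − cos(β − φ')]
    = (4·17.2/19.1) · sin47.2°·cos16.8° / [1 − cos30.4°]
    = 3.602 · 0.7024 / 0.1375 = 18.40 m
FS = H_c / H = 18.40 / 9.8 = 1.878

FS = 1.88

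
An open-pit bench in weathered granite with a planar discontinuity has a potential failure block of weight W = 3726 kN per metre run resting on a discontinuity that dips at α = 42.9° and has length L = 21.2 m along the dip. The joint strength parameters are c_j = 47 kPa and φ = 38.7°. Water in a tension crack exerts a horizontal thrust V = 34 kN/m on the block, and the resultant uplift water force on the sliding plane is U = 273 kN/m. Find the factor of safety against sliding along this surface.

Resolving the block weight along and normal to the plane and applying the Mohr–Coulomb strength on the joint:
N' = W cosα − U − V sinα = 3726·cos42.9° − 273 − 34·sin42.9° = 2433.3 kN/m
Driving force T = W sinα + V cosα = 3726·sin42.9° + 34·cos42.9° = 2561.3 kN/m
Resisting force R = c_j·L + N'·tanφ = 47·21.2 + 2433.3·tan38.7° = 996.4 + 1949.4 = 2945.8 kN/m
FS = R / T = 2945.8 / 2561.3 = 1.150

FS = 1.15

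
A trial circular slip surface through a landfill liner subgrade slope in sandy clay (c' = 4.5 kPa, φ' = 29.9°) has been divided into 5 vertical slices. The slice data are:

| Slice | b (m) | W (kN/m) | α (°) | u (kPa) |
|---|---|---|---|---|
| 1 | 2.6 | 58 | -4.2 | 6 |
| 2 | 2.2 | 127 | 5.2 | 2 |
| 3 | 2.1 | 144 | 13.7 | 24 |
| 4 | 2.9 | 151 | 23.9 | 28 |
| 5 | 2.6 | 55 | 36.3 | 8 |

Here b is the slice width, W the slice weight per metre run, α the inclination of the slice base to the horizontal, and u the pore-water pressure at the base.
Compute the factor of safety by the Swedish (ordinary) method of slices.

Ordinary method of slices: FS = Σ[c'·Δl_i + (W_i cosα_i − u_i·Δl_i)·tanφ'] / Σ W_i sinα_i, with Δl_i = b_i / cosα_i.
Slice 1: Δl = 2.6/cos(-4.2°) = 2.607 m; N'_1 = 58·cos(-4.2°) − 6·2.607 = 42.2; c'Δl = 11.73; W sinα = -4.2
Slice 2: Δl = 2.2/cos5.2° = 2.209 m; N'_2 = 127·cos5.2° − 2·2.209 = 122.1; c'Δl = 9.94; W sinα = 11.5
Slice 3: Δl = 2.1/cos13.7° = 2.161 m; N'_3 = 144·cos13.7° − 24·2.161 = 88.0; c'Δl = 9.73; W sinα = 34.1
Slice 4: Δl = 2.9/cos23.9° = 3.172 m; N'_4 = 151·cos23.9° − 28·3.172 = 49.2; c'Δl = 14.27; W sinα = 61.2
Slice 5: Δl = 2.6/cos36.3° = 3.226 m; N'_5 = 55·cos36.3° − 8·3.226 = 18.5; c'Δl = 14.52; W sinα = 32.6
Σc'Δl = 60.2 kN/m; ΣN' = 320.0 kN/m; ΣW sinα = 135.1 kN/m
Resisting = 60.2 + 320.0·tan29.9° = 60.2 + 184.0 = 244.2 kN/m
FS = 244.2 / 135.1 = 1.808

FS = 1.81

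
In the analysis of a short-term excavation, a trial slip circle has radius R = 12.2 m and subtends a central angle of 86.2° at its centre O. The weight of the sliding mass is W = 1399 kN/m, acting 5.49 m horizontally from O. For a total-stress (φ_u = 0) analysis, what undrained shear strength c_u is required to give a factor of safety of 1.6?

c_u = 54.9 kPa

FS = c_u·L_a·R / (W·d), so c_u = FS·W·d / (L_a·R).
Arc length L_a = R·θ = 12.2·(86.2°·π/180) = 12.2·1.5045 = 18.35 m
c_u = 1.6·1399·5.49 / (18.35·12.2) = 12288.8 / 223.93 = 54.88 kPa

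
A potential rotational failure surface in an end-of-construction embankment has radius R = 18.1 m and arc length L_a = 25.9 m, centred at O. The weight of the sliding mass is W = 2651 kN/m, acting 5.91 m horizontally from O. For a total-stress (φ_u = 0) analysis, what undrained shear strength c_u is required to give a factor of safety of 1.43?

FS = c_u·L_a·R / (W·d), so c_u = FS·W·d / (L_a·R).
c_u = 1.43·2651·5.91 / (25.90·18.1) = 22404.4 / 468.79 = 47.79 kPa

c_u = 47.8 kPa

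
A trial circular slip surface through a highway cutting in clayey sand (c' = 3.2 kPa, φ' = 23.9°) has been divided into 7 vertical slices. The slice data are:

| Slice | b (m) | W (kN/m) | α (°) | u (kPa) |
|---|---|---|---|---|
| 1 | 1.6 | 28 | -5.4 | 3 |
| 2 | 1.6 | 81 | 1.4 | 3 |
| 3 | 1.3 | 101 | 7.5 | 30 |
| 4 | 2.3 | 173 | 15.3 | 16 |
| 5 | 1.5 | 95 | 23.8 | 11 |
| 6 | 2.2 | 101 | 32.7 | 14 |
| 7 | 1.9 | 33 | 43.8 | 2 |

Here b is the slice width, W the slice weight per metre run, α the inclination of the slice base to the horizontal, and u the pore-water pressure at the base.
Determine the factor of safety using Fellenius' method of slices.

Ordinary method of slices: FS = Σ[c'·Δl_i + (W_i cosα_i − u_i·Δl_i)·tanφ'] / Σ W_i sinα_i, with Δl_i = b_i / cosα_i.
Slice 1: Δl = 1.6/cos(-5.4°) = 1.607 m; N'_1 = 28·cos(-5.4°) − 3·1.607 = 23.1; c'Δl = 5.14; W sinα = -2.6
Slice 2: Δl = 1.6/cos1.4° = 1.600 m; N'_2 = 81·cos1.4° − 3·1.600 = 76.2; c'Δl = 5.12; W sinα = 2.0
Slice 3: Δl = 1.3/cos7.5° = 1.311 m; N'_3 = 101·cos7.5° − 30·1.311 = 60.8; c'Δl = 4.20; W sinα = 13.2
Slice 4: Δl = 2.3/cos15.3° = 2.385 m; N'_4 = 173·cos15.3° − 16·2.385 = 128.7; c'Δl = 7.63; W sinα = 45.7
Slice 5: Δl = 1.5/cos23.8° = 1.639 m; N'_5 = 95·cos23.8° − 11·1.639 = 68.9; c'Δl = 5.25; W sinα = 38.3
Slice 6: Δl = 2.2/cos32.7° = 2.614 m; N'_6 = 101·cos32.7° − 14·2.614 = 48.4; c'Δl = 8.37; W sinα = 54.6
Slice 7: Δl = 1.9/cos43.8° = 2.632 m; N'_7 = 33·cos43.8° − 2·2.632 = 18.6; c'Δl = 8.42; W sinα = 22.8
Σc'Δl = 44.1 kN/m; ΣN' = 424.6 kN/m; ΣW sinα = 173.9 kN/m
Resisting = 44.1 + 424.6·tan23.9° = 44.1 + 188.1 = 232.3 kN/m
FS = 232.3 / 173.9 = 1.336

FS = 1.34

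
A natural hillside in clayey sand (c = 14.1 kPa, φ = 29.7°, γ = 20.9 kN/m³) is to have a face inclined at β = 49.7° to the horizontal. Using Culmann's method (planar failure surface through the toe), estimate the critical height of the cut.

H_c = 29.64 m

Culmann's analysis gives the critical failure plane at α_cr = (β + φ)/2 = (49.7 + 29.7)/2 = 39.7°, and the critical height
H_c = (4c/γ) · sinβ cosφ / [1 − cos(β − φ)]
    = (4·14.1/20.9) · sin49.7°·cos29.7° / [1 − cos(20.0°)]
    = 2.699 · 0.7627·0.8686 / [1 − 0.9397]
    = 2.699 · 0.6625 / 0.0603
    = 29.64 m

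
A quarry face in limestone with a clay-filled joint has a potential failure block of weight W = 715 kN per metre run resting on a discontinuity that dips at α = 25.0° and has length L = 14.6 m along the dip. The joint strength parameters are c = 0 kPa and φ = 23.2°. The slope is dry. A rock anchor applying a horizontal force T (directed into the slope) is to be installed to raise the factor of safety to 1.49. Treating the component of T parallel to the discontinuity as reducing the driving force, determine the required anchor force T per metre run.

Resolving forces along and normal to the sliding plane, with the horizontal anchor force T adding T·sinα to the effective normal force and T·cosα acting up the plane against the driving force:
FS = [cL + (W cosα + T sinα) tanφ] / [W sinα − T cosα]
Without the anchor: N' = 648.0 kN/m, driving T_d = 302.2 kN/m, resisting R = 0·14.6 + 648.0·tan23.2° = 277.7 kN/m, FS = 0.92.
Setting FS = 1.49 and solving for T:
1.49·(302.2 − T cos25.0°) = 277.7 + T sin25.0°·tan23.2°
T·(sin25.0°·tan23.2° + 1.49·cos25.0°) = 1.49·302.2 − 277.7
T·(0.4226·0.4286 + 1.49·0.9063) = 450.2 − 277.7 = 172.5
T·1.5315 = 172.5
T = 112.6 kN/m

T = 113 kN/m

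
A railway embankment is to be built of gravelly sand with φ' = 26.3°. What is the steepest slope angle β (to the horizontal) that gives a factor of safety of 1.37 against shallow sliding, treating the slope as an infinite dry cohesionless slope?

For an infinite dry cohesionless slope FS = tanφ'/tanβ, so tanβ = tanφ' / FS.
tanβ = tan26.3° / 1.37 = 0.4942 / 1.37 = 0.3608
β = arctan(0.3608) = 19.84°

β = 19.8°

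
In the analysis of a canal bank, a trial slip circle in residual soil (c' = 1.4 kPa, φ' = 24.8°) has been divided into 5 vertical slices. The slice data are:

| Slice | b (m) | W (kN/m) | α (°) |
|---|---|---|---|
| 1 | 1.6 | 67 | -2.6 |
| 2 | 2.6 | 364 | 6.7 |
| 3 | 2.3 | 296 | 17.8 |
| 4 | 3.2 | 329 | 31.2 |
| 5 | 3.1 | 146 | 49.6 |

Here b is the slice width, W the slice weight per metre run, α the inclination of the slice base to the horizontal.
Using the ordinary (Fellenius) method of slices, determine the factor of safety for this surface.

Ordinary method of slices: FS = Σ[c'·Δl_i + (W_i cosα_i)·tanφ'] / Σ W_i sinα_i, with Δl_i = b_i / cosα_i.
Slice 1: Δl = 1.6/cos(-2.6°) = 1.602 m; N'_1 = 67·cos(-2.6°) = 66.9; c'Δl = 2.24; W sinα = -3.0
Slice 2: Δl = 2.6/cos6.7° = 2.618 m; N'_2 = 364·cos6.7° = 361.5; c'Δl = 3.67; W sinα = 42.5
Slice 3: Δl = 2.3/cos17.8° = 2.416 m; N'_3 = 296·cos17.8° = 281.8; c'Δl = 3.38; W sinα = 90.5
Slice 4: Δl = 3.2/cos31.2° = 3.741 m; N'_4 = 329·cos31.2° = 281.4; c'Δl = 5.24; W sinα = 170.4
Slice 5: Δl = 3.1/cos49.6° = 4.783 m; N'_5 = 146·cos49.6° = 94.6; c'Δl = 6.70; W sinα = 111.2
Σc'Δl = 21.2 kN/m; ΣN' = 1086.3 kN/m; ΣW sinα = 411.5 kN/m
Resisting = 21.2 + 1086.3·tan24.8° = 21.2 + 501.9 = 523.2 kN/m
FS = 523.2 / 411.5 = 1.271

FS = 1.27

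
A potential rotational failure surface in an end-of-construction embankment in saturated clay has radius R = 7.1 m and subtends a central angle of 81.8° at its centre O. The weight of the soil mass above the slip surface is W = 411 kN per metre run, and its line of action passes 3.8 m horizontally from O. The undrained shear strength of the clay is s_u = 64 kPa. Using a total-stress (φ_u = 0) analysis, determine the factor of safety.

FS = 2.95

Taking moments about the centre O, the resisting moment is provided by the undrained shear strength acting along the arc:
Arc length L_a = R·θ = 7.1·(81.8°·π/180) = 7.1·1.4277 = 10.14 m
M_R = s_u·L_a·R = 64·10.14·7.1 = 4606.0 kN·m/m
M_D = W·d = 411·3.8 = 1561.8 kN·m/m
FS = M_R / M_D = 4606.0 / 1561.8 = 2.949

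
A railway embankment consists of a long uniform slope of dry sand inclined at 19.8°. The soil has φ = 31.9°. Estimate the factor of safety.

For a dry cohesionless infinite slope the factor of safety is FS = tanφ / tanβ.
FS = tan31.9° / tan19.8° = 0.6224 / 0.3600 = 1.729

FS = 1.73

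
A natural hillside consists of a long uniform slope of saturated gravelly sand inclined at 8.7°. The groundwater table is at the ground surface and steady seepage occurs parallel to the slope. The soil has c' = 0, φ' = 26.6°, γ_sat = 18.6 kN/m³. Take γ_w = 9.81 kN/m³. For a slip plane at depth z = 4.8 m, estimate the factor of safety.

With seepage parallel to the slope and the water table at the surface, the effective normal stress on the slip plane uses the buoyant unit weight γ' = γ_sat − γ_w while the driving shear stress uses γ_sat:
FS = [c' + γ' z cos²β tanφ'] / [γ_sat z sinβ cosβ]
(For c' = 0 this reduces to FS = (γ'/γ_sat)·tanφ'/tanβ.)
γ' = 18.6 − 9.81 = 8.79 kN/m³
Numerator = 0.0 + 8.79·4.8·cos²8.7°·tan26.6° = 0.0 + 8.79·4.8·0.9771·0.5008 = 20.645 kPa
Denominator = 18.6·4.8·sin8.7°·cos8.7° = 18.6·4.8·0.1513·0.9885 = 13.349 kPa
FS = 20.645 / 13.349 = 1.547

FS = 1.55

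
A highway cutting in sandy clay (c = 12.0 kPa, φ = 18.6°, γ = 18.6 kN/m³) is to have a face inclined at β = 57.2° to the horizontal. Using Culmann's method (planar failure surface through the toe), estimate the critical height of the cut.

H_c = 9.41 m

Culmann's analysis gives the critical failure plane at α_cr = (β + φ)/2 = (57.2 + 18.6)/2 = 37.9°, and the critical height
H_c = (4c/γ) · sinβ cosφ / [1 − cos(β − φ)]
    = (4·12.0/18.6) · sin57.2°·cos18.6° / [1 − cos(38.6°)]
    = 2.581 · 0.8406·0.9478 / [1 − 0.7815]
    = 2.581 · 0.7967 / 0.2185
    = 9.41 m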